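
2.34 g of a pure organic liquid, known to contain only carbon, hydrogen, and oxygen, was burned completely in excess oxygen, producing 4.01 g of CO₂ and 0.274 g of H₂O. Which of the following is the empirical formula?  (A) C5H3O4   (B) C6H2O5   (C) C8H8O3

(B) C6H2O5

mol C = 4.01 g CO₂ ÷ 44.009 g/mol = 0.09112 mol
mol H = 2 × 0.274 g H₂O ÷ 18.015 g/mol = 0.03042 mol
mass O = 2.34 − (1.094 + 0.03066) = 1.215 g → mol O = 1.215 ÷ 15.999 = 0.07594 mol
Divide by the smallest (0.03042 mol): C 2.995, H 1.000, O 2.496
Multiplying each by 2 gives whole numbers: C 5.99, H 2.00, O 4.99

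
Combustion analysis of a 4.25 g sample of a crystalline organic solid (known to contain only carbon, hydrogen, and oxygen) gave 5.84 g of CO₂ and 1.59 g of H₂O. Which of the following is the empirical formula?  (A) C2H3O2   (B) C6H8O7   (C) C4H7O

mol C = 5.84 g CO₂ ÷ 44.009 g/mol = 0.1327 mol
mol H = 2 × 1.59 g H₂O ÷ 18.015 g/mol = 0.1765 mol
mass O = 4.25 − (1.594 + 0.1779) = 2.478 g → mol O = 2.478 ÷ 15.999 = 0.1549 mol
Divide by the smallest (0.1327 mol): C 1.000, H 1.330, O 1.167
Multiplying each by 6 gives whole numbers: C 6.00, H 7.98, O 7.00

(B) C6H8O7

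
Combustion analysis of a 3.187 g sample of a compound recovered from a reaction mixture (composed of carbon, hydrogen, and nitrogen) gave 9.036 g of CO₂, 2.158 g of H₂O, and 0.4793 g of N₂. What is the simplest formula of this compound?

mol C = 9.036 g CO₂ ÷ 44.009 g/mol = 0.20532 mol
mol H = 2 × 2.158 g H₂O ÷ 18.015 g/mol = 0.23958 mol
mol N = 2 × 0.4793 g N₂ ÷ 28.014 g/mol = 0.034219 mol
Divide by the smallest (0.034219 mol): C 6.000, H 7.001, N 1.000

C6H7N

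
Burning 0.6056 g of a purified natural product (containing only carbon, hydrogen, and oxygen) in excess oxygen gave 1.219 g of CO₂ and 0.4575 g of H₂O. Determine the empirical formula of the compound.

C6H11O3

mol C = 1.219 g CO₂ ÷ 44.009 g/mol = 0.027699 mol
mol H = 2 × 0.4575 g H₂O ÷ 18.015 g/mol = 0.050791 mol
mass O = 0.6056 − (0.33269 + 0.051197) = 0.22171 g → mol O = 0.22171 ÷ 15.999 = 0.013858 mol
Divide by the smallest (0.013858 mol): C 1.999, H 3.665, O 1.000
Multiplying each by 3 gives whole numbers: C 6.00, H 11.00, O 3.00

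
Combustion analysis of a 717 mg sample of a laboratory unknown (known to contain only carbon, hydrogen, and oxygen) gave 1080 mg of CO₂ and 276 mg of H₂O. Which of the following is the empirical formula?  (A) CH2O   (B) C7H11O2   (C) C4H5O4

mol C = 1.08 g CO₂ ÷ 44.009 g/mol = 0.02454 mol
mol H = 2 × 0.276 g H₂O ÷ 18.015 g/mol = 0.03064 mol
mass O = 0.717 − (0.2948 + 0.03089) = 0.3914 g → mol O = 0.3914 ÷ 15.999 = 0.02446 mol
Divide by the smallest (0.02446 mol): C 1.003, H 1.253, O 1.000
Multiplying each by 4 gives whole numbers: C 4.01, H 5.01, O 4.00

(C) C4H5O4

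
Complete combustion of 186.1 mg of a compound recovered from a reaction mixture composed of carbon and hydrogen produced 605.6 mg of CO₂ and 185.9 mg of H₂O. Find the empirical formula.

C2H3

mol C = 0.6056 g CO₂ ÷ 44.009 g/mol = 0.013761 mol
mol H = 2 × 0.1859 g H₂O ÷ 18.015 g/mol = 0.020638 mol
Divide by the smallest (0.013761 mol): C 1.000, H 1.500
Multiplying each by 2 gives whole numbers: C 2.00, H 3.00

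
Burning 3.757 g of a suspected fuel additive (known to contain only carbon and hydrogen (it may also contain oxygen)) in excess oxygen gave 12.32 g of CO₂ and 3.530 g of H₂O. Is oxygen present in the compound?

no

mol C = 12.32 g CO₂ ÷ 44.009 g/mol = 0.27994 mol
mol H = 2 × 3.530 g H₂O ÷ 18.015 g/mol = 0.39190 mol
C and H together account for 3.7574 g — essentially the entire 3.757 g sample — so the compound contains no oxygen.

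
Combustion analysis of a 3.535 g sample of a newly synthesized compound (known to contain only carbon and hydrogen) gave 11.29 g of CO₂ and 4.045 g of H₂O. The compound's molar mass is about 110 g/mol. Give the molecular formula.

C8H14

mol C = 11.29 g CO₂ ÷ 44.009 g/mol = 0.25654 mol
mol H = 2 × 4.045 g H₂O ÷ 18.015 g/mol = 0.44907 mol
Divide by the smallest (0.25654 mol): C 1.000, H 1.750
Multiplying each by 4 gives whole numbers: C 4.00, H 7.00
Empirical formula: C4H7
Empirical-formula mass = 55.10 g/mol; 110 ÷ 55.10 ≈ 2, so the molecular formula is C8H14.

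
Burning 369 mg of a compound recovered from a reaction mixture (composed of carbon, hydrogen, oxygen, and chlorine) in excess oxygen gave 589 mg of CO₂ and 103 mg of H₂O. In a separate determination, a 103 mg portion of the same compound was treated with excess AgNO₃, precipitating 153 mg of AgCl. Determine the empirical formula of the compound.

mol C = 0.589 g CO₂ ÷ 44.009 g/mol = 0.01338 mol
mol H = 2 × 0.103 g H₂O ÷ 18.015 g/mol = 0.01143 mol
From the AgCl data: mol Cl per gram of compound = (0.153 ÷ 143.318) ÷ 0.103 = 0.01036 mol/g, so in the 0.369 g combustion sample mol Cl = 0.003825 mol
mass O = 0.369 − (0.1608 + 0.01153 + 0.1356) = 0.06114 g → mol O = 0.06114 ÷ 15.999 = 0.003822 mol
Divide by the smallest (0.003822 mol): C 3.502, H 2.992, Cl 1.001, O 1.000
Multiplying each by 2 gives whole numbers: C 7.00, H 5.98, Cl 2.00, O 2.00

C7H6Cl2O2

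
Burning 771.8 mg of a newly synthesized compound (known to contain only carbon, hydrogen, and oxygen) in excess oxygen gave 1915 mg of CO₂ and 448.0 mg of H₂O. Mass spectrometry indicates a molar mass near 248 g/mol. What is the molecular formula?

C14H16O4

mol C = 1.915 g CO₂ ÷ 44.009 g/mol = 0.043514 mol
mol H = 2 × 0.4480 g H₂O ÷ 18.015 g/mol = 0.049736 mol
mass O = 0.7718 − (0.52264 + 0.050134) = 0.19902 g → mol O = 0.19902 ÷ 15.999 = 0.012440 mol
Divide by the smallest (0.012440 mol): C 3.498, H 3.998, O 1.000
Multiplying each by 2 gives whole numbers: C 7.00, H 8.00, O 2.00
Empirical formula: C7H8O2
Empirical-formula mass = 124.14 g/mol; 248 ÷ 124.14 ≈ 2, so the molecular formula is C14H16O4.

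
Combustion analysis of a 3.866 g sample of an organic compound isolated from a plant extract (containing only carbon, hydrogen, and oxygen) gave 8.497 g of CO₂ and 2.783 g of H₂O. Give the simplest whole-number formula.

mol C = 8.497 g CO₂ ÷ 44.009 g/mol = 0.19307 mol
mol H = 2 × 2.783 g H₂O ÷ 18.015 g/mol = 0.30896 mol
mass O = 3.866 − (2.3190 + 0.31144) = 1.2355 g → mol O = 1.2355 ÷ 15.999 = 0.077227 mol
Divide by the smallest (0.077227 mol): C 2.500, H 4.001, O 1.000
Multiplying each by 2 gives whole numbers: C 5.00, H 8.00, O 2.00

C5H8O2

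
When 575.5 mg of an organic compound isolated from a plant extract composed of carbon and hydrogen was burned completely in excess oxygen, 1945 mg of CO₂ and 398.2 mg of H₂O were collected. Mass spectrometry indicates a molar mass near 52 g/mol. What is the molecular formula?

mol C = 1.945 g CO₂ ÷ 44.009 g/mol = 0.044196 mol
mol H = 2 × 0.3982 g H₂O ÷ 18.015 g/mol = 0.044208 mol
Divide by the smallest (0.044196 mol): C 1.000, H 1.000
Empirical formula: CH
Empirical-formula mass = 13.02 g/mol; 52 ÷ 13.02 ≈ 4, so the molecular formula is C4H4.

C4H4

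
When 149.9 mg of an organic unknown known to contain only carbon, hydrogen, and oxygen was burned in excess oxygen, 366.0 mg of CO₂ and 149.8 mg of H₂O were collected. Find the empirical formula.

C4H8O

mol C = 0.3660 g CO₂ ÷ 44.009 g/mol = 0.0083165 mol
mol H = 2 × 0.1498 g H₂O ÷ 18.015 g/mol = 0.016631 mol
mass O = 0.1499 − (0.099889 + 0.016764) = 0.033247 g → mol O = 0.033247 ÷ 15.999 = 0.0020781 mol
Divide by the smallest (0.0020781 mol): C 4.002, H 8.003, O 1.000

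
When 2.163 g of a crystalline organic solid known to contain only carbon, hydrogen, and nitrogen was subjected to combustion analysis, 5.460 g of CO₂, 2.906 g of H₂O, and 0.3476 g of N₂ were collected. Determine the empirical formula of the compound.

C5H13N

mol C = 5.460 g CO₂ ÷ 44.009 g/mol = 0.12407 mol
mol H = 2 × 2.906 g H₂O ÷ 18.015 g/mol = 0.32262 mol
mol N = 2 × 0.3476 g N₂ ÷ 28.014 g/mol = 0.024816 mol
Divide by the smallest (0.024816 mol): C 4.999, H 13.000, N 1.000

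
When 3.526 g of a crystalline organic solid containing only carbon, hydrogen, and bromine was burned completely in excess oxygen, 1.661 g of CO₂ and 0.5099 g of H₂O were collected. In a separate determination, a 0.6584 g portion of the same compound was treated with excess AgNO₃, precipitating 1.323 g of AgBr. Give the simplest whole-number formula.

mol C = 1.661 g CO₂ ÷ 44.009 g/mol = 0.037742 mol
mol H = 2 × 0.5099 g H₂O ÷ 18.015 g/mol = 0.056608 mol
From the AgBr data: mol Br per gram of compound = (1.323 ÷ 187.772) ÷ 0.6584 = 0.010701 mol/g, so in the 3.526 g combustion sample mol Br = 0.037733 mol
Divide by the smallest (0.037733 mol): C 1.000, H 1.500, Br 1.000
Multiplying each by 2 gives whole numbers: C 2.00, H 3.00, Br 2.00

C2H3Br2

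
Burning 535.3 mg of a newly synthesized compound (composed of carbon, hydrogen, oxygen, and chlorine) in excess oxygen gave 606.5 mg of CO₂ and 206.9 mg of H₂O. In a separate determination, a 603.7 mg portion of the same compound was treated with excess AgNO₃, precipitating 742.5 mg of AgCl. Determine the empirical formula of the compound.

C6H10Cl2O5

mol C = 0.6065 g CO₂ ÷ 44.009 g/mol = 0.013781 mol
mol H = 2 × 0.2069 g H₂O ÷ 18.015 g/mol = 0.022970 mol
From the AgCl data: mol Cl per gram of compound = (0.7425 ÷ 143.318) ÷ 0.6037 = 0.0085817 mol/g, so in the 0.5353 g combustion sample mol Cl = 0.0045938 mol
mass O = 0.5353 − (0.16553 + 0.023154 + 0.16285) = 0.18377 g → mol O = 0.18377 ÷ 15.999 = 0.011486 mol
Divide by the smallest (0.0045938 mol): C 3.000, H 5.000, Cl 1.000, O 2.500
Multiplying each by 2 gives whole numbers: C 6.00, H 10.00, Cl 2.00, O 5.00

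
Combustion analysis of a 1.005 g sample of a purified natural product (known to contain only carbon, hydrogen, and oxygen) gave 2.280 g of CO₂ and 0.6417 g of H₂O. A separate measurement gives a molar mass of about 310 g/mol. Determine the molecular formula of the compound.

mol C = 2.280 g CO₂ ÷ 44.009 g/mol = 0.051808 mol
mol H = 2 × 0.6417 g H₂O ÷ 18.015 g/mol = 0.071241 mol
mass O = 1.005 − (0.62226 + 0.071811) = 0.31093 g → mol O = 0.31093 ÷ 15.999 = 0.019434 mol
Divide by the smallest (0.019434 mol): C 2.666, H 3.666, O 1.000
Multiplying each by 3 gives whole numbers: C 8.00, H 11.00, O 3.00
Empirical formula: C8H11O3
Empirical-formula mass = 155.17 g/mol; 310 ÷ 155.17 ≈ 2, so the molecular formula is C16H22O6.

C16H22O6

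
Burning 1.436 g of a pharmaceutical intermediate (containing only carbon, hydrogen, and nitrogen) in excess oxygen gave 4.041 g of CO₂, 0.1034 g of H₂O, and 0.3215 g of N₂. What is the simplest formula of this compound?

mol C = 4.041 g CO₂ ÷ 44.009 g/mol = 0.091822 mol
mol H = 2 × 0.1034 g H₂O ÷ 18.015 g/mol = 0.011479 mol
mol N = 2 × 0.3215 g N₂ ÷ 28.014 g/mol = 0.022953 mol
Divide by the smallest (0.011479 mol): C 7.999, H 1.000, N 1.999

C8HN2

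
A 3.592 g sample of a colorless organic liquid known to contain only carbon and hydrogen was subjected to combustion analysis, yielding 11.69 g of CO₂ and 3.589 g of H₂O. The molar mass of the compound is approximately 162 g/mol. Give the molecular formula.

mol C = 11.69 g CO₂ ÷ 44.009 g/mol = 0.26563 mol
mol H = 2 × 3.589 g H₂O ÷ 18.015 g/mol = 0.39845 mol
Divide by the smallest (0.26563 mol): C 1.000, H 1.500
Multiplying each by 2 gives whole numbers: C 2.00, H 3.00
Empirical formula: C2H3
Empirical-formula mass = 27.05 g/mol; 162 ÷ 27.05 ≈ 6, so the molecular formula is C12H18.

C12H18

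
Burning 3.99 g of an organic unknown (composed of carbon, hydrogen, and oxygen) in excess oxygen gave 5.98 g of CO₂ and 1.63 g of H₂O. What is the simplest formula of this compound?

C3H4O3

mol C = 5.98 g CO₂ ÷ 44.009 g/mol = 0.1359 mol
mol H = 2 × 1.63 g H₂O ÷ 18.015 g/mol = 0.1810 mol
mass O = 3.99 − (1.632 + 0.1824) = 2.176 g → mol O = 2.176 ÷ 15.999 = 0.1360 mol
Divide by the smallest (0.1359 mol): C 1.000, H 1.332, O 1.001
Multiplying each by 3 gives whole numbers: C 3.00, H 4.00, O 3.00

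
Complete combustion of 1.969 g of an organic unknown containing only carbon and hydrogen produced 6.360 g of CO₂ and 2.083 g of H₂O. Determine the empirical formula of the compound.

C5H8

mol C = 6.360 g CO₂ ÷ 44.009 g/mol = 0.14452 mol
mol H = 2 × 2.083 g H₂O ÷ 18.015 g/mol = 0.23125 mol
Divide by the smallest (0.14452 mol): C 1.000, H 1.600
Multiplying each by 5 gives whole numbers: C 5.00, H 8.00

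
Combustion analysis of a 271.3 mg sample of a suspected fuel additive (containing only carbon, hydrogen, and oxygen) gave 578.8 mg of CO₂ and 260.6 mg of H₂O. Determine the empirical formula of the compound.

C5H11O2

mol C = 0.5788 g CO₂ ÷ 44.009 g/mol = 0.013152 mol
mol H = 2 × 0.2606 g H₂O ÷ 18.015 g/mol = 0.028931 mol
mass O = 0.2713 − (0.15797 + 0.029163) = 0.084170 g → mol O = 0.084170 ÷ 15.999 = 0.0052610 mol
Divide by the smallest (0.0052610 mol): C 2.500, H 5.499, O 1.000
Multiplying each by 2 gives whole numbers: C 5.00, H 11.00, O 2.00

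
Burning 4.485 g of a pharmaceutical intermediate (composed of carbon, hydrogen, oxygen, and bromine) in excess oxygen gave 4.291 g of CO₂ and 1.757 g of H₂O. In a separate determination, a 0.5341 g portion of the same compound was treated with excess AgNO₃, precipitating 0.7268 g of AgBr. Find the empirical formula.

C3H6BrO

mol C = 4.291 g CO₂ ÷ 44.009 g/mol = 0.097503 mol
mol H = 2 × 1.757 g H₂O ÷ 18.015 g/mol = 0.19506 mol
From the AgBr data: mol Br per gram of compound = (0.7268 ÷ 187.772) ÷ 0.5341 = 0.0072471 mol/g, so in the 4.485 g combustion sample mol Br = 0.032503 mol
mass O = 4.485 − (1.1711 + 0.19662 + 2.5971) = 0.52015 g → mol O = 0.52015 ÷ 15.999 = 0.032511 mol
Divide by the smallest (0.032503 mol): C 3.000, H 6.001, Br 1.000, O 1.000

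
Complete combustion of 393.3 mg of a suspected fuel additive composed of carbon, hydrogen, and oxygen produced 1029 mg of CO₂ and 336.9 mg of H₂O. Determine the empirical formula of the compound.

C5H8O

mol C = 1.029 g CO₂ ÷ 44.009 g/mol = 0.023382 mol
mol H = 2 × 0.3369 g H₂O ÷ 18.015 g/mol = 0.037402 mol
mass O = 0.3933 − (0.28084 + 0.037701) = 0.074762 g → mol O = 0.074762 ÷ 15.999 = 0.0046729 mol
Divide by the smallest (0.0046729 mol): C 5.004, H 8.004, O 1.000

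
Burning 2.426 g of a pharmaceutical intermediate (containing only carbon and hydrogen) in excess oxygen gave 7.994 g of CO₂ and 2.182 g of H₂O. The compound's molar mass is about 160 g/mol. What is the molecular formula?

C12H16

mol C = 7.994 g CO₂ ÷ 44.009 g/mol = 0.18164 mol
mol H = 2 × 2.182 g H₂O ÷ 18.015 g/mol = 0.24224 mol
Divide by the smallest (0.18164 mol): C 1.000, H 1.334
Multiplying each by 3 gives whole numbers: C 3.00, H 4.00
Empirical formula: C3H4
Empirical-formula mass = 40.06 g/mol; 160 ÷ 40.06 ≈ 4, so the molecular formula is C12H16.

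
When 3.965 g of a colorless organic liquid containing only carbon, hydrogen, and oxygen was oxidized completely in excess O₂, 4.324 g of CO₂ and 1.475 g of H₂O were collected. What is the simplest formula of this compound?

C3H5O5

mol C = 4.324 g CO₂ ÷ 44.009 g/mol = 0.098253 mol
mol H = 2 × 1.475 g H₂O ÷ 18.015 g/mol = 0.16375 mol
mass O = 3.965 − (1.1801 + 0.16506) = 2.6198 g → mol O = 2.6198 ÷ 15.999 = 0.16375 mol
Divide by the smallest (0.098253 mol): C 1.000, H 1.667, O 1.667
Multiplying each by 3 gives whole numbers: C 3.00, H 5.00, O 5.00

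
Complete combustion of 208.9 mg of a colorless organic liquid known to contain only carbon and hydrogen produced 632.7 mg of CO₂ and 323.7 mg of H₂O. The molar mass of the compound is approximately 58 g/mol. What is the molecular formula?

C4H10

mol C = 0.6327 g CO₂ ÷ 44.009 g/mol = 0.014377 mol
mol H = 2 × 0.3237 g H₂O ÷ 18.015 g/mol = 0.035937 mol
Divide by the smallest (0.014377 mol): C 1.000, H 2.500
Multiplying each by 2 gives whole numbers: C 2.00, H 5.00
Empirical formula: C2H5
Empirical-formula mass = 29.06 g/mol; 58 ÷ 29.06 ≈ 2, so the molecular formula is C4H10.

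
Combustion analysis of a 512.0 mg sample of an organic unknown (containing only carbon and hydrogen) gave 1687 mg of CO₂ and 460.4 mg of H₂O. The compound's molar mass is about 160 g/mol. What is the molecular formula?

mol C = 1.687 g CO₂ ÷ 44.009 g/mol = 0.038333 mol
mol H = 2 × 0.4604 g H₂O ÷ 18.015 g/mol = 0.051113 mol
Divide by the smallest (0.038333 mol): C 1.000, H 1.333
Multiplying each by 3 gives whole numbers: C 3.00, H 4.00
Empirical formula: C3H4
Empirical-formula mass = 40.06 g/mol; 160 ÷ 40.06 ≈ 4, so the molecular formula is C12H16.

C12H16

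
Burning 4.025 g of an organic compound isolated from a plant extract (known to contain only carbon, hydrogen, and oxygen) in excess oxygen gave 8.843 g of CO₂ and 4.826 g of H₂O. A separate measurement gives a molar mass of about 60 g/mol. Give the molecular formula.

C3H8O

mol C = 8.843 g CO₂ ÷ 44.009 g/mol = 0.20094 mol
mol H = 2 × 4.826 g H₂O ÷ 18.015 g/mol = 0.53578 mol
mass O = 4.025 − (2.4134 + 0.54006) = 1.0715 g → mol O = 1.0715 ÷ 15.999 = 0.066973 mol
Divide by the smallest (0.066973 mol): C 3.000, H 8.000, O 1.000
Empirical formula: C3H8O
Empirical-formula mass = 60.10 g/mol; 60 ÷ 60.10 ≈ 1, so the molecular formula is C3H8O.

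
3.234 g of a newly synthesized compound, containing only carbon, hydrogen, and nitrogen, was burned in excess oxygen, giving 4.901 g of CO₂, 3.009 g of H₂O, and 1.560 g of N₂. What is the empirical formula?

CH3N

mol C = 4.901 g CO₂ ÷ 44.009 g/mol = 0.11136 mol
mol H = 2 × 3.009 g H₂O ÷ 18.015 g/mol = 0.33405 mol
mol N = 2 × 1.560 g N₂ ÷ 28.014 g/mol = 0.11137 mol
Divide by the smallest (0.11136 mol): C 1.000, H 3.000, N 1.000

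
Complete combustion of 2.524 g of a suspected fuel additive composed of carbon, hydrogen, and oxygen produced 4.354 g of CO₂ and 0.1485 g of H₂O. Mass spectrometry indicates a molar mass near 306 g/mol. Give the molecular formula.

C12H2O10

mol C = 4.354 g CO₂ ÷ 44.009 g/mol = 0.098934 mol
mol H = 2 × 0.1485 g H₂O ÷ 18.015 g/mol = 0.016486 mol
mass O = 2.524 − (1.1883 + 0.016618) = 1.3191 g → mol O = 1.3191 ÷ 15.999 = 0.082448 mol
Divide by the smallest (0.016486 mol): C 6.001, H 1.000, O 5.001
Empirical formula: C6HO5
Empirical-formula mass = 153.07 g/mol; 306 ÷ 153.07 ≈ 2, so the molecular formula is C12H2O10.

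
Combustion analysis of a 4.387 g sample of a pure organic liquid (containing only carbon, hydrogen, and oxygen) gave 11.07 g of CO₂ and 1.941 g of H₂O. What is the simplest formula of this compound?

mol C = 11.07 g CO₂ ÷ 44.009 g/mol = 0.25154 mol
mol H = 2 × 1.941 g H₂O ÷ 18.015 g/mol = 0.21549 mol
mass O = 4.387 − (3.0212 + 0.21721) = 1.1485 g → mol O = 1.1485 ÷ 15.999 = 0.071789 mol
Divide by the smallest (0.071789 mol): C 3.504, H 3.002, O 1.000
Multiplying each by 2 gives whole numbers: C 7.01, H 6.00, O 2.00

C7H6O2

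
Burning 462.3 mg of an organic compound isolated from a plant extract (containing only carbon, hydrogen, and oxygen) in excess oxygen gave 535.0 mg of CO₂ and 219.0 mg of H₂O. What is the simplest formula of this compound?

C2H4O3

mol C = 0.5350 g CO₂ ÷ 44.009 g/mol = 0.012157 mol
mol H = 2 × 0.2190 g H₂O ÷ 18.015 g/mol = 0.024313 mol
mass O = 0.4623 − (0.14601 + 0.024508) = 0.29178 g → mol O = 0.29178 ÷ 15.999 = 0.018237 mol
Divide by the smallest (0.012157 mol): C 1.000, H 2.000, O 1.500
Multiplying each by 2 gives whole numbers: C 2.00, H 4.00, O 3.00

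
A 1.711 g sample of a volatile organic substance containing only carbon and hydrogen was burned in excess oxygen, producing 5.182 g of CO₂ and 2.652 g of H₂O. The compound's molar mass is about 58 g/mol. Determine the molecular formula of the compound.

C4H10

mol C = 5.182 g CO₂ ÷ 44.009 g/mol = 0.11775 mol
mol H = 2 × 2.652 g H₂O ÷ 18.015 g/mol = 0.29442 mol
Divide by the smallest (0.11775 mol): C 1.000, H 2.500
Multiplying each by 2 gives whole numbers: C 2.00, H 5.00
Empirical formula: C2H5
Empirical-formula mass = 29.06 g/mol; 58 ÷ 29.06 ≈ 2, so the molecular formula is C4H10.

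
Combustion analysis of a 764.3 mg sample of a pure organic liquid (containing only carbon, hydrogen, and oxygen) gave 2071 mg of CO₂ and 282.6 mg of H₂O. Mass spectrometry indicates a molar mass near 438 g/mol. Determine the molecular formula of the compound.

mol C = 2.071 g CO₂ ÷ 44.009 g/mol = 0.047059 mol
mol H = 2 × 0.2826 g H₂O ÷ 18.015 g/mol = 0.031374 mol
mass O = 0.7643 − (0.56522 + 0.031625) = 0.16745 g → mol O = 0.16745 ÷ 15.999 = 0.010467 mol
Divide by the smallest (0.010467 mol): C 4.496, H 2.998, O 1.000
Multiplying each by 2 gives whole numbers: C 8.99, H 6.00, O 2.00
Empirical formula: C9H6O2
Empirical-formula mass = 146.14 g/mol; 438 ÷ 146.14 ≈ 3, so the molecular formula is C27H18O6.

C27H18O6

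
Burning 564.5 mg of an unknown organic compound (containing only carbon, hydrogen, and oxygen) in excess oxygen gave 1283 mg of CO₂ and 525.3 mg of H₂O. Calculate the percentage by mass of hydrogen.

10.41%

mol C = 1.283 g CO₂ ÷ 44.009 g/mol = 0.029153 mol
mol H = 2 × 0.5253 g H₂O ÷ 18.015 g/mol = 0.058318 mol
mass O = 0.5645 − (0.35016 + 0.058785) = 0.15556 g → mol O = 0.15556 ÷ 15.999 = 0.0097229 mol
mass % H = 0.058785 g ÷ 0.5645 g × 100%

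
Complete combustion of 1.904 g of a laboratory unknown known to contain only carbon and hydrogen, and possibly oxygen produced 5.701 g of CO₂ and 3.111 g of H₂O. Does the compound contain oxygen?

mol C = 5.701 g CO₂ ÷ 44.009 g/mol = 0.12954 mol
mol H = 2 × 3.111 g H₂O ÷ 18.015 g/mol = 0.34538 mol
C and H together account for 1.9041 g — essentially the entire 1.904 g sample — so the compound contains no oxygen.

no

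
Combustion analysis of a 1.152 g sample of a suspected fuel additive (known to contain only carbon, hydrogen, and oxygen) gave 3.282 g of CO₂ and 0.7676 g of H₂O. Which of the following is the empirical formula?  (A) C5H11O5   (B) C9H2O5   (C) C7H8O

mol C = 3.282 g CO₂ ÷ 44.009 g/mol = 0.074576 mol
mol H = 2 × 0.7676 g H₂O ÷ 18.015 g/mol = 0.085218 mol
mass O = 1.152 − (0.89573 + 0.085900) = 0.17037 g → mol O = 0.17037 ÷ 15.999 = 0.010649 mol
Divide by the smallest (0.010649 mol): C 7.003, H 8.002, O 1.000

(C) C7H8O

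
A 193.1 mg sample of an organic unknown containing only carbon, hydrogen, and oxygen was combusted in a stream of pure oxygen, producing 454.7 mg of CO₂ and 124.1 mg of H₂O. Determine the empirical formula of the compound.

C3H4O

mol C = 0.4547 g CO₂ ÷ 44.009 g/mol = 0.010332 mol
mol H = 2 × 0.1241 g H₂O ÷ 18.015 g/mol = 0.013777 mol
mass O = 0.1931 − (0.12410 + 0.013888) = 0.055115 g → mol O = 0.055115 ÷ 15.999 = 0.0034449 mol
Divide by the smallest (0.0034449 mol): C 2.999, H 3.999, O 1.000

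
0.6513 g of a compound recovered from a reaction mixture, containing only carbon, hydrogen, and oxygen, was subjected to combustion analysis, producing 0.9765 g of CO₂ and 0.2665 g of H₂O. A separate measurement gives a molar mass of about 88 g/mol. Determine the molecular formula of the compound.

mol C = 0.9765 g CO₂ ÷ 44.009 g/mol = 0.022189 mol
mol H = 2 × 0.2665 g H₂O ÷ 18.015 g/mol = 0.029586 mol
mass O = 0.6513 − (0.26651 + 0.029823) = 0.35497 g → mol O = 0.35497 ÷ 15.999 = 0.022187 mol
Divide by the smallest (0.022187 mol): C 1.000, H 1.334, O 1.000
Multiplying each by 3 gives whole numbers: C 3.00, H 4.00, O 3.00
Empirical formula: C3H4O3
Empirical-formula mass = 88.06 g/mol; 88 ÷ 88.06 ≈ 1, so the molecular formula is C3H4O3.

C3H4O3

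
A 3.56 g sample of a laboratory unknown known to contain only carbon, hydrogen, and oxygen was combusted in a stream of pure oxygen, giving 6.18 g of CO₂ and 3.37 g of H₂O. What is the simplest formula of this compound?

mol C = 6.18 g CO₂ ÷ 44.009 g/mol = 0.1404 mol
mol H = 2 × 3.37 g H₂O ÷ 18.015 g/mol = 0.3741 mol
mass O = 3.56 − (1.687 + 0.3771) = 1.496 g → mol O = 1.496 ÷ 15.999 = 0.09352 mol
Divide by the smallest (0.09352 mol): C 1.502, H 4.001, O 1.000
Multiplying each by 2 gives whole numbers: C 3.00, H 8.00, O 2.00

C3H8O2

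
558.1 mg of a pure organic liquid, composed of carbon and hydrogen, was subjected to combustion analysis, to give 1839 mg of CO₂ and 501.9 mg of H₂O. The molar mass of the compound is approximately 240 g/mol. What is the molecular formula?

mol C = 1.839 g CO₂ ÷ 44.009 g/mol = 0.041787 mol
mol H = 2 × 0.5019 g H₂O ÷ 18.015 g/mol = 0.055720 mol
Divide by the smallest (0.041787 mol): C 1.000, H 1.333
Multiplying each by 3 gives whole numbers: C 3.00, H 4.00
Empirical formula: C3H4
Empirical-formula mass = 40.06 g/mol; 240 ÷ 40.06 ≈ 6, so the molecular formula is C18H24.

C18H24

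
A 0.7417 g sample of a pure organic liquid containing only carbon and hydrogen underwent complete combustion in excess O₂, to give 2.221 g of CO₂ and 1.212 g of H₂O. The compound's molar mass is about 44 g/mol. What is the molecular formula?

C3H8

mol C = 2.221 g CO₂ ÷ 44.009 g/mol = 0.050467 mol
mol H = 2 × 1.212 g H₂O ÷ 18.015 g/mol = 0.13455 mol
Divide by the smallest (0.050467 mol): C 1.000, H 2.666
Multiplying each by 3 gives whole numbers: C 3.00, H 8.00
Empirical formula: C3H8
Empirical-formula mass = 44.10 g/mol; 44 ÷ 44.10 ≈ 1, so the molecular formula is C3H8.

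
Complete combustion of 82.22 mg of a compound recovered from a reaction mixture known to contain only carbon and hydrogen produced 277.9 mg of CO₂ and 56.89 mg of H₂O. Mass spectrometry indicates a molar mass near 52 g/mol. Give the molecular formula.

mol C = 0.2779 g CO₂ ÷ 44.009 g/mol = 0.0063146 mol
mol H = 2 × 0.05689 g H₂O ÷ 18.015 g/mol = 0.0063158 mol
Divide by the smallest (0.0063146 mol): C 1.000, H 1.000
Empirical formula: CH
Empirical-formula mass = 13.02 g/mol; 52 ÷ 13.02 ≈ 4, so the molecular formula is C4H4.

C4H4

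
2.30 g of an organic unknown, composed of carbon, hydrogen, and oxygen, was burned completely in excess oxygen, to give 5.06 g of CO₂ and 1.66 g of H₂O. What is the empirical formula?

mol C = 5.06 g CO₂ ÷ 44.009 g/mol = 0.1150 mol
mol H = 2 × 1.66 g H₂O ÷ 18.015 g/mol = 0.1843 mol
mass O = 2.30 − (1.381 + 0.1858) = 0.7333 g → mol O = 0.7333 ÷ 15.999 = 0.04583 mol
Divide by the smallest (0.04583 mol): C 2.509, H 4.021, O 1.000
Multiplying each by 2 gives whole numbers: C 5.02, H 8.04, O 2.00

C5H8O2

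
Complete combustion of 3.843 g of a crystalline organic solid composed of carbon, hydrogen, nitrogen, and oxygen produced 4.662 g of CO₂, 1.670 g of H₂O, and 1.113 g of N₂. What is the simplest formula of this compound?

C4H7N3O3

mol C = 4.662 g CO₂ ÷ 44.009 g/mol = 0.10593 mol
mol H = 2 × 1.670 g H₂O ÷ 18.015 g/mol = 0.18540 mol
mol N = 2 × 1.113 g N₂ ÷ 28.014 g/mol = 0.079460 mol
mass O = 3.843 − (1.2724 + 0.18688 + 1.1130) = 1.2708 g → mol O = 1.2708 ÷ 15.999 = 0.079427 mol
Divide by the smallest (0.079427 mol): C 1.334, H 2.334, N 1.000, O 1.000
Multiplying each by 3 gives whole numbers: C 4.00, H 7.00, N 3.00, O 3.00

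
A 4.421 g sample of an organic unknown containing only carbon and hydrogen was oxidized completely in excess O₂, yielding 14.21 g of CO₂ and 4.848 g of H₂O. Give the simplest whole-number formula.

mol C = 14.21 g CO₂ ÷ 44.009 g/mol = 0.32289 mol
mol H = 2 × 4.848 g H₂O ÷ 18.015 g/mol = 0.53822 mol
Divide by the smallest (0.32289 mol): C 1.000, H 1.667
Multiplying each by 3 gives whole numbers: C 3.00, H 5.00

C3H5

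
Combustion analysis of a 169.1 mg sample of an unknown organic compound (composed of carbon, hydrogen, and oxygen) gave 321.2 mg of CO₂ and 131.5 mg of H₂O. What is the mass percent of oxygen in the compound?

39.46%

mol C = 0.3212 g CO₂ ÷ 44.009 g/mol = 0.0072985 mol
mol H = 2 × 0.1315 g H₂O ÷ 18.015 g/mol = 0.014599 mol
mass O = 0.1691 − (0.087662 + 0.014716) = 0.066722 g → mol O = 0.066722 ÷ 15.999 = 0.0041704 mol
mass % O = 0.066722 g ÷ 0.1691 g × 100%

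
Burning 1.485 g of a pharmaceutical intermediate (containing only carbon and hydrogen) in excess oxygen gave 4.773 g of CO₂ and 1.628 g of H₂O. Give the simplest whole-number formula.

C3H5

mol C = 4.773 g CO₂ ÷ 44.009 g/mol = 0.10846 mol
mol H = 2 × 1.628 g H₂O ÷ 18.015 g/mol = 0.18074 mol
Divide by the smallest (0.10846 mol): C 1.000, H 1.666
Multiplying each by 3 gives whole numbers: C 3.00, H 5.00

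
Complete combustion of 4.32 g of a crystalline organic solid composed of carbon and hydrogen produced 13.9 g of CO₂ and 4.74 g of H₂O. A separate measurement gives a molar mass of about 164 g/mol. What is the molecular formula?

C12H20

mol C = 13.9 g CO₂ ÷ 44.009 g/mol = 0.3158 mol
mol H = 2 × 4.74 g H₂O ÷ 18.015 g/mol = 0.5262 mol
Divide by the smallest (0.3158 mol): C 1.000, H 1.666
Multiplying each by 3 gives whole numbers: C 3.00, H 5.00
Empirical formula: C3H5
Empirical-formula mass = 41.07 g/mol; 164 ÷ 41.07 ≈ 4, so the molecular formula is C12H20.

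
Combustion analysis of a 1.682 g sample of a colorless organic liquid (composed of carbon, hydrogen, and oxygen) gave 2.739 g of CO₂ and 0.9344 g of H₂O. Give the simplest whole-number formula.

C6H10O5

mol C = 2.739 g CO₂ ÷ 44.009 g/mol = 0.062237 mol
mol H = 2 × 0.9344 g H₂O ÷ 18.015 g/mol = 0.10374 mol
mass O = 1.682 − (0.74753 + 0.10457) = 0.82990 g → mol O = 0.82990 ÷ 15.999 = 0.051872 mol
Divide by the smallest (0.051872 mol): C 1.200, H 2.000, O 1.000
Multiplying each by 5 gives whole numbers: C 6.00, H 10.00, O 5.00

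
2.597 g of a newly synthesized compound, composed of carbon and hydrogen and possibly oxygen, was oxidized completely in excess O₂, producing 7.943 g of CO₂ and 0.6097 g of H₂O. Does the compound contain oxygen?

yes

mol C = 7.943 g CO₂ ÷ 44.009 g/mol = 0.18049 mol
mol H = 2 × 0.6097 g H₂O ÷ 18.015 g/mol = 0.067688 mol
C and H account for only 2.2360 g of the 2.597 g sample; the remaining 0.36096 g must be oxygen.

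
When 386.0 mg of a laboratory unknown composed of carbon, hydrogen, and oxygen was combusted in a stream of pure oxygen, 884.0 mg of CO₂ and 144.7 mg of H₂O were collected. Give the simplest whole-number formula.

mol C = 0.8840 g CO₂ ÷ 44.009 g/mol = 0.020087 mol
mol H = 2 × 0.1447 g H₂O ÷ 18.015 g/mol = 0.016064 mol
mass O = 0.3860 − (0.24126 + 0.016193) = 0.12854 g → mol O = 0.12854 ÷ 15.999 = 0.0080345 mol
Divide by the smallest (0.0080345 mol): C 2.500, H 1.999, O 1.000
Multiplying each by 2 gives whole numbers: C 5.00, H 4.00, O 2.00

C5H4O2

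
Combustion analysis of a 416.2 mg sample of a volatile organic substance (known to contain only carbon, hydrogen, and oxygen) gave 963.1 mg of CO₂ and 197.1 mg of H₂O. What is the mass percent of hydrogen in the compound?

5.30%

mol C = 0.9631 g CO₂ ÷ 44.009 g/mol = 0.021884 mol
mol H = 2 × 0.1971 g H₂O ÷ 18.015 g/mol = 0.021882 mol
mass O = 0.4162 − (0.26285 + 0.022057) = 0.13129 g → mol O = 0.13129 ÷ 15.999 = 0.0082063 mol
mass % H = 0.022057 g ÷ 0.4162 g × 100%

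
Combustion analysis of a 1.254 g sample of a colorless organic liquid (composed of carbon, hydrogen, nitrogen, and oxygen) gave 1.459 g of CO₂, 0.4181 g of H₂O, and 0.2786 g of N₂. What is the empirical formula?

C5H7N3O5

mol C = 1.459 g CO₂ ÷ 44.009 g/mol = 0.033152 mol
mol H = 2 × 0.4181 g H₂O ÷ 18.015 g/mol = 0.046417 mol
mol N = 2 × 0.2786 g N₂ ÷ 28.014 g/mol = 0.019890 mol
mass O = 1.254 − (0.39819 + 0.046788 + 0.27860) = 0.53042 g → mol O = 0.53042 ÷ 15.999 = 0.033153 mol
Divide by the smallest (0.019890 mol): C 1.667, H 2.334, N 1.000, O 1.667
Multiplying each by 3 gives whole numbers: C 5.00, H 7.00, N 3.00, O 5.00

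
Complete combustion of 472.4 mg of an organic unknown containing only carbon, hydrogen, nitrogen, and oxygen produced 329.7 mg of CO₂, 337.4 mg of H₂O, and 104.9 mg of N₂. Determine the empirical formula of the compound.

CH5NO2

mol C = 0.3297 g CO₂ ÷ 44.009 g/mol = 0.0074916 mol
mol H = 2 × 0.3374 g H₂O ÷ 18.015 g/mol = 0.037458 mol
mol N = 2 × 0.1049 g N₂ ÷ 28.014 g/mol = 0.0074891 mol
mass O = 0.4724 − (0.089982 + 0.037757 + 0.10490) = 0.23976 g → mol O = 0.23976 ÷ 15.999 = 0.014986 mol
Divide by the smallest (0.0074891 mol): C 1.000, H 5.002, N 1.000, O 2.001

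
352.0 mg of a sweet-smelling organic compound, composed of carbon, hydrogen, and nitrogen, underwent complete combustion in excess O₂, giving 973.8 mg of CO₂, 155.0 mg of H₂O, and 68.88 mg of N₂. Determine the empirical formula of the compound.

C9H7N2

mol C = 0.9738 g CO₂ ÷ 44.009 g/mol = 0.022127 mol
mol H = 2 × 0.1550 g H₂O ÷ 18.015 g/mol = 0.017208 mol
mol N = 2 × 0.06888 g N₂ ÷ 28.014 g/mol = 0.0049175 mol
Divide by the smallest (0.0049175 mol): C 4.500, H 3.499, N 1.000
Multiplying each by 2 gives whole numbers: C 9.00, H 7.00, N 2.00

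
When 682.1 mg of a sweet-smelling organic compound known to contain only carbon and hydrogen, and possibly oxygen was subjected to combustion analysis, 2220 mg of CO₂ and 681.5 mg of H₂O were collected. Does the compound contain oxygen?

no

mol C = 2.220 g CO₂ ÷ 44.009 g/mol = 0.050444 mol
mol H = 2 × 0.6815 g H₂O ÷ 18.015 g/mol = 0.075659 mol
C and H together account for 0.68215 g — essentially the entire 0.6821 g sample — so the compound contains no oxygen.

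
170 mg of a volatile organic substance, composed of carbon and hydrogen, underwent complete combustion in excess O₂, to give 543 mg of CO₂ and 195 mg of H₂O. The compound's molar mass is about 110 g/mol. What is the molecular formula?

C8H14

mol C = 0.543 g CO₂ ÷ 44.009 g/mol = 0.01234 mol
mol H = 2 × 0.195 g H₂O ÷ 18.015 g/mol = 0.02165 mol
Divide by the smallest (0.01234 mol): C 1.000, H 1.755
Multiplying each by 4 gives whole numbers: C 4.00, H 7.02
Empirical formula: C4H7
Empirical-formula mass = 55.10 g/mol; 110 ÷ 55.10 ≈ 2, so the molecular formula is C8H14.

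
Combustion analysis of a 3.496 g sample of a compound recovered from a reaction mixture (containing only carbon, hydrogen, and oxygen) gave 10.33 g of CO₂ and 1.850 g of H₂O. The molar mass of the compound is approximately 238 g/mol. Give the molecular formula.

mol C = 10.33 g CO₂ ÷ 44.009 g/mol = 0.23472 mol
mol H = 2 × 1.850 g H₂O ÷ 18.015 g/mol = 0.20538 mol
mass O = 3.496 − (2.8193 + 0.20703) = 0.46969 g → mol O = 0.46969 ÷ 15.999 = 0.029358 mol
Divide by the smallest (0.029358 mol): C 7.995, H 6.996, O 1.000
Empirical formula: C8H7O
Empirical-formula mass = 119.14 g/mol; 238 ÷ 119.14 ≈ 2, so the molecular formula is C16H14O2.

C16H14O2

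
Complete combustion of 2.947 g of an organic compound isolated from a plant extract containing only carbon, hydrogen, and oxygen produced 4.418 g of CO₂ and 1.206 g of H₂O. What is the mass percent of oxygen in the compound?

54.51%

mol C = 4.418 g CO₂ ÷ 44.009 g/mol = 0.10039 mol
mol H = 2 × 1.206 g H₂O ÷ 18.015 g/mol = 0.13389 mol
mass O = 2.947 − (1.2058 + 0.13496) = 1.6063 g → mol O = 1.6063 ÷ 15.999 = 0.10040 mol
mass % O = 1.6063 g ÷ 2.947 g × 100%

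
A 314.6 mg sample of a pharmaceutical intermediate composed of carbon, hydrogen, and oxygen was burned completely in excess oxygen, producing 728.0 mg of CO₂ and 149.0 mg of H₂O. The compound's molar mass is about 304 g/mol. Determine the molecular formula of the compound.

C16H16O6

mol C = 0.7280 g CO₂ ÷ 44.009 g/mol = 0.016542 mol
mol H = 2 × 0.1490 g H₂O ÷ 18.015 g/mol = 0.016542 mol
mass O = 0.3146 − (0.19869 + 0.016674) = 0.099239 g → mol O = 0.099239 ÷ 15.999 = 0.0062028 mol
Divide by the smallest (0.0062028 mol): C 2.667, H 2.667, O 1.000
Multiplying each by 3 gives whole numbers: C 8.00, H 8.00, O 3.00
Empirical formula: C8H8O3
Empirical-formula mass = 152.15 g/mol; 304 ÷ 152.15 ≈ 2, so the molecular formula is C16H16O6.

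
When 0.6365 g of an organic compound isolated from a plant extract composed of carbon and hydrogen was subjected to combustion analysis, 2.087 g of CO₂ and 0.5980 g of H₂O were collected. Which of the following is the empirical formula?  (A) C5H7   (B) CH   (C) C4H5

mol C = 2.087 g CO₂ ÷ 44.009 g/mol = 0.047422 mol
mol H = 2 × 0.5980 g H₂O ÷ 18.015 g/mol = 0.066389 mol
Divide by the smallest (0.047422 mol): C 1.000, H 1.400
Multiplying each by 5 gives whole numbers: C 5.00, H 7.00

(A) C5H7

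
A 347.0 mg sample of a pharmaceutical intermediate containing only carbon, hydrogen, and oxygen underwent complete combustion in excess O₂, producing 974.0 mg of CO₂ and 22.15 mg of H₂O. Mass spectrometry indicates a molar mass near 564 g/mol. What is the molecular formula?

C36H4O8

mol C = 0.9740 g CO₂ ÷ 44.009 g/mol = 0.022132 mol
mol H = 2 × 0.02215 g H₂O ÷ 18.015 g/mol = 0.0024591 mol
mass O = 0.3470 − (0.26583 + 0.0024787) = 0.078696 g → mol O = 0.078696 ÷ 15.999 = 0.0049188 mol
Divide by the smallest (0.0024591 mol): C 9.000, H 1.000, O 2.000
Empirical formula: C9HO2
Empirical-formula mass = 141.10 g/mol; 564 ÷ 141.10 ≈ 4, so the molecular formula is C36H4O8.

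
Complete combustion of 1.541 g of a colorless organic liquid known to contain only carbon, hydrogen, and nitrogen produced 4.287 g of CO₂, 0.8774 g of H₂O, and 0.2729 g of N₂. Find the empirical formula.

C5H5N

mol C = 4.287 g CO₂ ÷ 44.009 g/mol = 0.097412 mol
mol H = 2 × 0.8774 g H₂O ÷ 18.015 g/mol = 0.097408 mol
mol N = 2 × 0.2729 g N₂ ÷ 28.014 g/mol = 0.019483 mol
Divide by the smallest (0.019483 mol): C 5.000, H 5.000, N 1.000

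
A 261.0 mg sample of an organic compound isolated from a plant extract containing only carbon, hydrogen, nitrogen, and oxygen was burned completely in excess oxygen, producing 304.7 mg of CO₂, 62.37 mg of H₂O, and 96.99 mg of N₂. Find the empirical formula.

mol C = 0.3047 g CO₂ ÷ 44.009 g/mol = 0.0069236 mol
mol H = 2 × 0.06237 g H₂O ÷ 18.015 g/mol = 0.0069242 mol
mol N = 2 × 0.09699 g N₂ ÷ 28.014 g/mol = 0.0069244 mol
mass O = 0.2610 − (0.083159 + 0.0069796 + 0.096990) = 0.073871 g → mol O = 0.073871 ÷ 15.999 = 0.0046172 mol
Divide by the smallest (0.0046172 mol): C 1.500, H 1.500, N 1.500, O 1.000
Multiplying each by 2 gives whole numbers: C 3.00, H 3.00, N 3.00, O 2.00

C3H3N3O2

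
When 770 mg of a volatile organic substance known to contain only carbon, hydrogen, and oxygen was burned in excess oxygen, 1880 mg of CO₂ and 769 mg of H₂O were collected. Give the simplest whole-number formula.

C4H8O

mol C = 1.88 g CO₂ ÷ 44.009 g/mol = 0.04272 mol
mol H = 2 × 0.769 g H₂O ÷ 18.015 g/mol = 0.08537 mol
mass O = 0.770 − (0.5131 + 0.08606) = 0.1709 g → mol O = 0.1709 ÷ 15.999 = 0.01068 mol
Divide by the smallest (0.01068 mol): C 4.000, H 7.995, O 1.000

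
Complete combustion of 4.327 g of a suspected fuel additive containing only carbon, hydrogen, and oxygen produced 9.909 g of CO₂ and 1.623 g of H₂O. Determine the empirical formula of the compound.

C5H4O2

mol C = 9.909 g CO₂ ÷ 44.009 g/mol = 0.22516 mol
mol H = 2 × 1.623 g H₂O ÷ 18.015 g/mol = 0.18018 mol
mass O = 4.327 − (2.7044 + 0.18162) = 1.4410 g → mol O = 1.4410 ÷ 15.999 = 0.090068 mol
Divide by the smallest (0.090068 mol): C 2.500, H 2.001, O 1.000
Multiplying each by 2 gives whole numbers: C 5.00, H 4.00, O 2.00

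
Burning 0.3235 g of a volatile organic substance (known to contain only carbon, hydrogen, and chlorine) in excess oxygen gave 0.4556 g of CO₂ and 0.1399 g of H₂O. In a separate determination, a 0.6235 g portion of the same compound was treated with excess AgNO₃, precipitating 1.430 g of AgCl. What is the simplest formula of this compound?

mol C = 0.4556 g CO₂ ÷ 44.009 g/mol = 0.010352 mol
mol H = 2 × 0.1399 g H₂O ÷ 18.015 g/mol = 0.015532 mol
From the AgCl data: mol Cl per gram of compound = (1.430 ÷ 143.318) ÷ 0.6235 = 0.016003 mol/g, so in the 0.3235 g combustion sample mol Cl = 0.0051769 mol
Divide by the smallest (0.0051769 mol): C 2.000, H 3.000, Cl 1.000

C2H3Cl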